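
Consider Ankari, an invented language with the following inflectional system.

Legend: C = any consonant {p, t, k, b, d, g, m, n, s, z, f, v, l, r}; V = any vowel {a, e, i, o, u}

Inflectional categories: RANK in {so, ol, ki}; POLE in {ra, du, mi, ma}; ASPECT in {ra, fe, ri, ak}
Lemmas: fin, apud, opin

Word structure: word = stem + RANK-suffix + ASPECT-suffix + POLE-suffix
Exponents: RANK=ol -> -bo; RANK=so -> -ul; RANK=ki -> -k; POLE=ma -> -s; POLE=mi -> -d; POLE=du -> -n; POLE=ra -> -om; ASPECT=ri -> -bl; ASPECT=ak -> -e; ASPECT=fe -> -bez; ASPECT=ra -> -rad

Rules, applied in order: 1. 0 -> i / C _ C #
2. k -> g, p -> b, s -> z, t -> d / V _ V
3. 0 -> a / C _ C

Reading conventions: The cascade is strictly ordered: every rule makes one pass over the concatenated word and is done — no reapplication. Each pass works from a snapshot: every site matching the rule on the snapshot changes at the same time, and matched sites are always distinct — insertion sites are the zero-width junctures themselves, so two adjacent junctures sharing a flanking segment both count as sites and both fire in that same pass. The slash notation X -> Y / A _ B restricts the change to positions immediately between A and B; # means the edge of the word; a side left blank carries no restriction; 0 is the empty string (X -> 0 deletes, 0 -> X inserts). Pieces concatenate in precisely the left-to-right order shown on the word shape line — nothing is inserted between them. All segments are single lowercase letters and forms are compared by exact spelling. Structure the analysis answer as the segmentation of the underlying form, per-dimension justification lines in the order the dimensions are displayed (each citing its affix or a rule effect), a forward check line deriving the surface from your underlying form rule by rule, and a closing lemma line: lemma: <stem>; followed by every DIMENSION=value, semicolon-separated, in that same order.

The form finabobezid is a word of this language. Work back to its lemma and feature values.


underlying: fin-bo-bez-d
RANK=ol - signalled by the affix -bo
POLE=mi - signalled by the affix -d
ASPECT=fe - signalled by the affix -bez
check: finbobezd -> finbobezid -> finbobezid -> finabobezid
lemma: fin; RANK=ol; POLE=mi; ASPECT=fe


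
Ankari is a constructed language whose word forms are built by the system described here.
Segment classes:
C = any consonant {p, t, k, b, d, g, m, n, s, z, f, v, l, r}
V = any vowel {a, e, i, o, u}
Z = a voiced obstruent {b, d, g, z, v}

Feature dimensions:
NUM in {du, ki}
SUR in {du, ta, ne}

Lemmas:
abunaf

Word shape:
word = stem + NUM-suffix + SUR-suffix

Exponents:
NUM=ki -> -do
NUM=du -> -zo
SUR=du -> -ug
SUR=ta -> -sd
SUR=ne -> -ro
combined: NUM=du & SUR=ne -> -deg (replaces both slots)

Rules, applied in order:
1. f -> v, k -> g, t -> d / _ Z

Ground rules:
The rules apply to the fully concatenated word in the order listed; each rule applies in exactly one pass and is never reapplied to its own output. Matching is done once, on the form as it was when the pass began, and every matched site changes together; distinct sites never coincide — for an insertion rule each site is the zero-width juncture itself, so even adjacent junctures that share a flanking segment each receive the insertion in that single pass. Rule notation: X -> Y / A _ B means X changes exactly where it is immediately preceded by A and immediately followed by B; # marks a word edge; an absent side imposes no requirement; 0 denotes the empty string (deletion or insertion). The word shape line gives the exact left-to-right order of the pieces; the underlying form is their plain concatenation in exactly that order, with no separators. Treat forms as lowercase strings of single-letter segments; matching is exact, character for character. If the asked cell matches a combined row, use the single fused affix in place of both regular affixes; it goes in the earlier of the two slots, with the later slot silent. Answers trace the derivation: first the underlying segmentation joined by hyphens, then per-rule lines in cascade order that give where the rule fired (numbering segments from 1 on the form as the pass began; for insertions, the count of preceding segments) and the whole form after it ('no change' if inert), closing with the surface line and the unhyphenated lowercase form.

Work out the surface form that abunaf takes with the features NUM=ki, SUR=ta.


underlying: abunaf-do-sd
1. f -> v, k -> g, t -> d / _ Z: fires at position(s) 6: abunavdosd
surface: abunavdosd


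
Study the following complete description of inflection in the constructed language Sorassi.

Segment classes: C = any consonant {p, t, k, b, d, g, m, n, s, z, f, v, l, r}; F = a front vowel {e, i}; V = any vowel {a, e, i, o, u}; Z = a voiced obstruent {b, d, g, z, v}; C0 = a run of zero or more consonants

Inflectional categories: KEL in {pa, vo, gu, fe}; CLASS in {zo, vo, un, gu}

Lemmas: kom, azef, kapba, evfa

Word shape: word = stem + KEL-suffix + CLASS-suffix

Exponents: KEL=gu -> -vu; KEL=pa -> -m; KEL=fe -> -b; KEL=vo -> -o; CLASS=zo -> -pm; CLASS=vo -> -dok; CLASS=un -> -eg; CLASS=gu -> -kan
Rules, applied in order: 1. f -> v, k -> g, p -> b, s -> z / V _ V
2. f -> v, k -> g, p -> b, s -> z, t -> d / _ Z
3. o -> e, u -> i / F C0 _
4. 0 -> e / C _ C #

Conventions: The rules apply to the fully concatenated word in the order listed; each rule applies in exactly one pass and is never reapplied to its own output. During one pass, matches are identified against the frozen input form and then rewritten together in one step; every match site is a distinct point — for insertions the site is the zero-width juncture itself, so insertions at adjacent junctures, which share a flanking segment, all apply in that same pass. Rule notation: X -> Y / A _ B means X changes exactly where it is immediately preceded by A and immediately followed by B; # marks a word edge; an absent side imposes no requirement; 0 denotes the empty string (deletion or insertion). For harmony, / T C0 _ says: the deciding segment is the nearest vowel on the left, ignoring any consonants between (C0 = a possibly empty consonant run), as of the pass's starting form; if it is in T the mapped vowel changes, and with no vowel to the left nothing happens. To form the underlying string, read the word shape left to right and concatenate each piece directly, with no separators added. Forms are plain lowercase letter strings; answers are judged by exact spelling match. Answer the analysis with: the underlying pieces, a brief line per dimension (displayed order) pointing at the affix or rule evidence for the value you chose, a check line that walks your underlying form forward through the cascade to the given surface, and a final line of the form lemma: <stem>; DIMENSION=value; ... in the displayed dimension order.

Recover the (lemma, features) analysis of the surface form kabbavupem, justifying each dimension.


underlying: kapba-vu-pm
KEL=gu - signalled by the affix -vu
CLASS=zo - signalled by the affix -pm
check: kapbavupm -> kapbavupm -> kabbavupm -> kabbavupm -> kabbavupem
lemma: kapba; KEL=gu; CLASS=zo


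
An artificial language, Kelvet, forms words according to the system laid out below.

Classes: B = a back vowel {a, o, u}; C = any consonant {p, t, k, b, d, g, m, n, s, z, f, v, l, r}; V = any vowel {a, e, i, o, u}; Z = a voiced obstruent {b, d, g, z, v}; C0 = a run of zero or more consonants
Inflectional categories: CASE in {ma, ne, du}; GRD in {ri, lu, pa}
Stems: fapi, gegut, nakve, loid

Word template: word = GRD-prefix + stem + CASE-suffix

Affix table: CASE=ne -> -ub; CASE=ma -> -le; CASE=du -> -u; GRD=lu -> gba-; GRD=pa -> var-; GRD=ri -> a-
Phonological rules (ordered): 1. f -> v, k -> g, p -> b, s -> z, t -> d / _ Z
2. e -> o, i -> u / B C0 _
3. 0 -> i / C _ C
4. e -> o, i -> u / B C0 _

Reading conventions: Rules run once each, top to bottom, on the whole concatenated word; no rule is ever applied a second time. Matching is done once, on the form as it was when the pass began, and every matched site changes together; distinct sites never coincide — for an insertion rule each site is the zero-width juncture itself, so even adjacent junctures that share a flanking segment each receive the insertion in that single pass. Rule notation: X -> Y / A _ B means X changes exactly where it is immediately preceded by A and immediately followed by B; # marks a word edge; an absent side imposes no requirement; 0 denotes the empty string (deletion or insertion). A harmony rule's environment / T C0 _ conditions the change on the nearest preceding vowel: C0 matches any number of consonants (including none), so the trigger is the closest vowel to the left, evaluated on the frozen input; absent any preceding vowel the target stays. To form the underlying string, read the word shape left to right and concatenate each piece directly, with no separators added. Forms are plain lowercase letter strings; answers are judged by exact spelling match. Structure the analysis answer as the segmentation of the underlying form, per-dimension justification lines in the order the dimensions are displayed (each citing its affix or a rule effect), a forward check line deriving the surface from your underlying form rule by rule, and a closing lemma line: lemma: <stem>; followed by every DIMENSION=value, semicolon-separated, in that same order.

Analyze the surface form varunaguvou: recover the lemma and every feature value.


underlying: var-nakve-u
CASE=du - signalled by the affix -u
GRD=pa - signalled by the affix var-
check: varnakveu -> varnagveu -> varnagvou -> varinagivou -> varunaguvou
lemma: nakve; CASE=du; GRD=pa


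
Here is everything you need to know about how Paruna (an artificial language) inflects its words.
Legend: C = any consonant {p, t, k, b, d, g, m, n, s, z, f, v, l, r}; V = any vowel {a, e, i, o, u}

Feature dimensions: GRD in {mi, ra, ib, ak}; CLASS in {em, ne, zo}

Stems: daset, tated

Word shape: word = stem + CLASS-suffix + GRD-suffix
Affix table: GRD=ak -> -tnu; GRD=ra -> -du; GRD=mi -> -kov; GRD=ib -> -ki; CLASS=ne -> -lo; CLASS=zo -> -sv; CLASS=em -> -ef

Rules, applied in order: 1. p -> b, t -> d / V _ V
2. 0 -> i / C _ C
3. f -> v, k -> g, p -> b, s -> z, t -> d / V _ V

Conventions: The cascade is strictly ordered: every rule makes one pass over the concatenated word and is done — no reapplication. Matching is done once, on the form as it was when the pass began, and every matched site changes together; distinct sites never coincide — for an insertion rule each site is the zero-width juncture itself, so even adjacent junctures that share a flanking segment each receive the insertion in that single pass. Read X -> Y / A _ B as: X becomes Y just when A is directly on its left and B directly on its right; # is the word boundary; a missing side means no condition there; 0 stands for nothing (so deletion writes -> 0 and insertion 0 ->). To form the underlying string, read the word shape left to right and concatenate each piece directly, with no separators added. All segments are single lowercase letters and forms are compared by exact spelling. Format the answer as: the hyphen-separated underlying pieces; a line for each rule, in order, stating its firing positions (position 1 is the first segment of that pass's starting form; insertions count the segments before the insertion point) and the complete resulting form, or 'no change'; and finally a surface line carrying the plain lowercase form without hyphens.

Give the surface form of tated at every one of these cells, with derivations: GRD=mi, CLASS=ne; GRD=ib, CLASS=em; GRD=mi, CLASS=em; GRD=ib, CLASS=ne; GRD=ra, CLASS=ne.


cell GRD=mi, CLASS=ne:
underlying: tated-lo-kov
1. p -> b, t -> d / V _ V: fires at position(s) 3: tadedlokov
2. 0 -> i / C _ C: inserts after position(s) 5: tadedilokov
3. f -> v, k -> g, p -> b, s -> z, t -> d / V _ V: fires at position(s) 9: tadedilogov
surface: tadedilogov

cell GRD=ib, CLASS=em:
underlying: tated-ef-ki
1. p -> b, t -> d / V _ V: fires at position(s) 3: tadedefki
2. 0 -> i / C _ C: inserts after position(s) 7: tadedefiki
3. f -> v, k -> g, p -> b, s -> z, t -> d / V _ V: fires at position(s) 7, 9: tadedevigi
surface: tadedevigi

cell GRD=mi, CLASS=em:
underlying: tated-ef-kov
1. p -> b, t -> d / V _ V: fires at position(s) 3: tadedefkov
2. 0 -> i / C _ C: inserts after position(s) 7: tadedefikov
3. f -> v, k -> g, p -> b, s -> z, t -> d / V _ V: fires at position(s) 7, 9: tadedevigov
surface: tadedevigov

cell GRD=ib, CLASS=ne:
underlying: tated-lo-ki
1. p -> b, t -> d / V _ V: fires at position(s) 3: tadedloki
2. 0 -> i / C _ C: inserts after position(s) 5: tadediloki
3. f -> v, k -> g, p -> b, s -> z, t -> d / V _ V: fires at position(s) 9: tadedilogi
surface: tadedilogi

cell GRD=ra, CLASS=ne:
underlying: tated-lo-du
1. p -> b, t -> d / V _ V: fires at position(s) 3: tadedlodu
2. 0 -> i / C _ C: inserts after position(s) 5: tadedilodu
3. f -> v, k -> g, p -> b, s -> z, t -> d / V _ V: no change
surface: tadedilodu


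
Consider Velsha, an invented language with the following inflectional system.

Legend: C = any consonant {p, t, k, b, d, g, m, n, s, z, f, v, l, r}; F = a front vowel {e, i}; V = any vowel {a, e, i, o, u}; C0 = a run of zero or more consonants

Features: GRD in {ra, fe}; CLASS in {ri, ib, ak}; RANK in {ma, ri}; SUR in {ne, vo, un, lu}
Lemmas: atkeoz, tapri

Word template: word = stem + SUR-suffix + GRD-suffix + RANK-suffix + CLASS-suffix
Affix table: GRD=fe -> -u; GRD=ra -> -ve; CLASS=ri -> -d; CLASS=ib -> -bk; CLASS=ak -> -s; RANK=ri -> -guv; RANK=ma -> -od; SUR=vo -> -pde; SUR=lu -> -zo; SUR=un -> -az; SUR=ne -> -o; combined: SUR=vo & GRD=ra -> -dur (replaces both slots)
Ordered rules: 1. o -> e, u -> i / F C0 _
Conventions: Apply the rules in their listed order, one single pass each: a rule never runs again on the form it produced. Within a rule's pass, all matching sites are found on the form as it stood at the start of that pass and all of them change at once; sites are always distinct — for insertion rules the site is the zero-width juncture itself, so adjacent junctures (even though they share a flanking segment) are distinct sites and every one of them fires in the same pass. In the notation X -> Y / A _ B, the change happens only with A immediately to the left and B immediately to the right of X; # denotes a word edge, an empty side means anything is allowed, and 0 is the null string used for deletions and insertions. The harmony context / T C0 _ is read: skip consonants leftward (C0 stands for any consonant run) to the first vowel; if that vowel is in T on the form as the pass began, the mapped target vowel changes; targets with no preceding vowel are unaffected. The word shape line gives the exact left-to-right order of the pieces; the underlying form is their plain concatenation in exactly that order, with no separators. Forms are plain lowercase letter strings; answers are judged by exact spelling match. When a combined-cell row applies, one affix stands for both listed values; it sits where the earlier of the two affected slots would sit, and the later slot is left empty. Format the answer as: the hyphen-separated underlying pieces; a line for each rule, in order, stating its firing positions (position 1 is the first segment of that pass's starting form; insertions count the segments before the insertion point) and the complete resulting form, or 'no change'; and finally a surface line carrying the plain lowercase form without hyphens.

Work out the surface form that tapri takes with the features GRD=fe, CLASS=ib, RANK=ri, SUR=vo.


underlying: tapri-pde-u-guv-bk
1. o -> e, u -> i / F C0 _: fires at position(s) 9: tapripdeiguvbk
surface: tapripdeiguvbk


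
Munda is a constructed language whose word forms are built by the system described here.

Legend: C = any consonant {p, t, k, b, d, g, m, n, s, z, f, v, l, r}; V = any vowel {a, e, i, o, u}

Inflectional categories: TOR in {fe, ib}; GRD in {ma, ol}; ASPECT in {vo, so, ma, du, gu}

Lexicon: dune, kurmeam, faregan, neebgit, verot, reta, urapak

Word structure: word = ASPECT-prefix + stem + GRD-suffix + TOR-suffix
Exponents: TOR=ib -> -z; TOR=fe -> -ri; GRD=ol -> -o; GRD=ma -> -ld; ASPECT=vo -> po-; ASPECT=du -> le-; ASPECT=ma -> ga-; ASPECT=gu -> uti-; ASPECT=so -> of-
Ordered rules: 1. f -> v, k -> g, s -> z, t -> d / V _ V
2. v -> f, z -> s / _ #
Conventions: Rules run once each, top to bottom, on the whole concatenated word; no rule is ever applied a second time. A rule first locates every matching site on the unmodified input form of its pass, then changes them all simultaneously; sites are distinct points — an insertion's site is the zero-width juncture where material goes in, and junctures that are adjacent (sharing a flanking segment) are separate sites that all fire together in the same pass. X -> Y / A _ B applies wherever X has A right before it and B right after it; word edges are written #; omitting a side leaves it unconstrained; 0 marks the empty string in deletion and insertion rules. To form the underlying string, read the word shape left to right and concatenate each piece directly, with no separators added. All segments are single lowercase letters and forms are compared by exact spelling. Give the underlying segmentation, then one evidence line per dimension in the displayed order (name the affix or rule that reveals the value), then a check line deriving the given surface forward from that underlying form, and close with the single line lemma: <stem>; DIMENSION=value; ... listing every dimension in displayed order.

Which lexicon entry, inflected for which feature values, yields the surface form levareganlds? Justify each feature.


underlying: le-faregan-ld-z
TOR=ib - signalled by the affix -z
GRD=ma - signalled by the affix -ld
ASPECT=du - signalled by the affix le-
check: lefareganldz -> levareganldz -> levareganlds
lemma: faregan; TOR=ib; GRD=ma; ASPECT=du


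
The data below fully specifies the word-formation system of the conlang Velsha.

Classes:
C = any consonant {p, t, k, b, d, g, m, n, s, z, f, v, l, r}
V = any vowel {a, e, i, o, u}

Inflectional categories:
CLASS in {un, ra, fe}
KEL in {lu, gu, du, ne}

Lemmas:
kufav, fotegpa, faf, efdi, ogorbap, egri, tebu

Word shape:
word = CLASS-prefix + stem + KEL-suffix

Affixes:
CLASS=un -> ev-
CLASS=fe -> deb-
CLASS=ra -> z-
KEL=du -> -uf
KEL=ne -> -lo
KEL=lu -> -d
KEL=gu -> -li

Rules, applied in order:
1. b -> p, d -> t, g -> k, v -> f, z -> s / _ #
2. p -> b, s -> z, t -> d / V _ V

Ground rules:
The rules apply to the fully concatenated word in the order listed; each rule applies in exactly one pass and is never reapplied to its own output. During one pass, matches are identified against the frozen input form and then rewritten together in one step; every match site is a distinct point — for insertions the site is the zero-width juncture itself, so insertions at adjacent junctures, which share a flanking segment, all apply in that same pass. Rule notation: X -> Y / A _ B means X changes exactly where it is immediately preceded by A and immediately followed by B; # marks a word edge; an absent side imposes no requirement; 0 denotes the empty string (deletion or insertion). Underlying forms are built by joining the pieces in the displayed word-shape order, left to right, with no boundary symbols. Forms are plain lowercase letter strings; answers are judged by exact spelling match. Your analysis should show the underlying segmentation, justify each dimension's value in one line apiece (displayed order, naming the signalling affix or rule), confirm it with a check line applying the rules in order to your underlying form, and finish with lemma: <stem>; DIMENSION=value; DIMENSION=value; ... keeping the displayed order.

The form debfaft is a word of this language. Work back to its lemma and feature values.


underlying: deb-faf-d
CLASS=fe - signalled by the affix deb-
KEL=lu - signalled by the affix -d
check: debfafd -> debfaft -> debfaft
lemma: faf; CLASS=fe; KEL=lu


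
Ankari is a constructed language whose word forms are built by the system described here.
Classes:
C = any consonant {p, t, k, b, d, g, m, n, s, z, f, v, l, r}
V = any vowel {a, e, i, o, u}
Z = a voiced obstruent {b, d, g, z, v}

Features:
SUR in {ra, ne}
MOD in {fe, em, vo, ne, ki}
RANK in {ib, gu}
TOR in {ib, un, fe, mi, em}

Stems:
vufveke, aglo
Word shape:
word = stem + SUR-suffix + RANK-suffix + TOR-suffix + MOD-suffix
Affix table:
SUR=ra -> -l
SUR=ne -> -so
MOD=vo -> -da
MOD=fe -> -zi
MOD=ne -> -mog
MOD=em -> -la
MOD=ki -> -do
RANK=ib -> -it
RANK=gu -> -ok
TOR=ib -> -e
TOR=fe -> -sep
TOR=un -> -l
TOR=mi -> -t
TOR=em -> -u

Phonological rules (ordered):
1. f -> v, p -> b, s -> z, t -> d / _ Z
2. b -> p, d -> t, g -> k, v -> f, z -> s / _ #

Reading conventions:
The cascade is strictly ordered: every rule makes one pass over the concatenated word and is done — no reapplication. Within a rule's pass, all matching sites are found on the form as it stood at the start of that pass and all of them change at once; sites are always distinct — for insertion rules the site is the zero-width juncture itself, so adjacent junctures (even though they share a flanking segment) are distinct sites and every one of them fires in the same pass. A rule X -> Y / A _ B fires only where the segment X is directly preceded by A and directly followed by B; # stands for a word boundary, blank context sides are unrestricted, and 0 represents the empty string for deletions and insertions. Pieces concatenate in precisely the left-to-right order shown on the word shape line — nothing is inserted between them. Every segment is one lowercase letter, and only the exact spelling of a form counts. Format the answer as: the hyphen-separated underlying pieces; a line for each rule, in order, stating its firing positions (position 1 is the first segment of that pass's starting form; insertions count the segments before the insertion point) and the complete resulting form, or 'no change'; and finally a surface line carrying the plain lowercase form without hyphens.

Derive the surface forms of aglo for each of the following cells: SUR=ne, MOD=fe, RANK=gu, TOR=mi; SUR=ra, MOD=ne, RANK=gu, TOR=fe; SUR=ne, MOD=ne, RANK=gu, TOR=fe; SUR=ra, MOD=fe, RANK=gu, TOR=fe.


cell SUR=ne, MOD=fe, RANK=gu, TOR=mi:
underlying: aglo-so-ok-t-zi
1. f -> v, p -> b, s -> z, t -> d / _ Z: fires at position(s) 9: aglosookdzi
2. b -> p, d -> t, g -> k, v -> f, z -> s / _ #: no change
surface: aglosookdzi

cell SUR=ra, MOD=ne, RANK=gu, TOR=fe:
underlying: aglo-l-ok-sep-mog
1. f -> v, p -> b, s -> z, t -> d / _ Z: no change
2. b -> p, d -> t, g -> k, v -> f, z -> s / _ #: fires at position(s) 13: agloloksepmok
surface: agloloksepmok

cell SUR=ne, MOD=ne, RANK=gu, TOR=fe:
underlying: aglo-so-ok-sep-mog
1. f -> v, p -> b, s -> z, t -> d / _ Z: no change
2. b -> p, d -> t, g -> k, v -> f, z -> s / _ #: fires at position(s) 14: aglosooksepmok
surface: aglosooksepmok

cell SUR=ra, MOD=fe, RANK=gu, TOR=fe:
underlying: aglo-l-ok-sep-zi
1. f -> v, p -> b, s -> z, t -> d / _ Z: fires at position(s) 10: agloloksebzi
2. b -> p, d -> t, g -> k, v -> f, z -> s / _ #: no change
surface: agloloksebzi


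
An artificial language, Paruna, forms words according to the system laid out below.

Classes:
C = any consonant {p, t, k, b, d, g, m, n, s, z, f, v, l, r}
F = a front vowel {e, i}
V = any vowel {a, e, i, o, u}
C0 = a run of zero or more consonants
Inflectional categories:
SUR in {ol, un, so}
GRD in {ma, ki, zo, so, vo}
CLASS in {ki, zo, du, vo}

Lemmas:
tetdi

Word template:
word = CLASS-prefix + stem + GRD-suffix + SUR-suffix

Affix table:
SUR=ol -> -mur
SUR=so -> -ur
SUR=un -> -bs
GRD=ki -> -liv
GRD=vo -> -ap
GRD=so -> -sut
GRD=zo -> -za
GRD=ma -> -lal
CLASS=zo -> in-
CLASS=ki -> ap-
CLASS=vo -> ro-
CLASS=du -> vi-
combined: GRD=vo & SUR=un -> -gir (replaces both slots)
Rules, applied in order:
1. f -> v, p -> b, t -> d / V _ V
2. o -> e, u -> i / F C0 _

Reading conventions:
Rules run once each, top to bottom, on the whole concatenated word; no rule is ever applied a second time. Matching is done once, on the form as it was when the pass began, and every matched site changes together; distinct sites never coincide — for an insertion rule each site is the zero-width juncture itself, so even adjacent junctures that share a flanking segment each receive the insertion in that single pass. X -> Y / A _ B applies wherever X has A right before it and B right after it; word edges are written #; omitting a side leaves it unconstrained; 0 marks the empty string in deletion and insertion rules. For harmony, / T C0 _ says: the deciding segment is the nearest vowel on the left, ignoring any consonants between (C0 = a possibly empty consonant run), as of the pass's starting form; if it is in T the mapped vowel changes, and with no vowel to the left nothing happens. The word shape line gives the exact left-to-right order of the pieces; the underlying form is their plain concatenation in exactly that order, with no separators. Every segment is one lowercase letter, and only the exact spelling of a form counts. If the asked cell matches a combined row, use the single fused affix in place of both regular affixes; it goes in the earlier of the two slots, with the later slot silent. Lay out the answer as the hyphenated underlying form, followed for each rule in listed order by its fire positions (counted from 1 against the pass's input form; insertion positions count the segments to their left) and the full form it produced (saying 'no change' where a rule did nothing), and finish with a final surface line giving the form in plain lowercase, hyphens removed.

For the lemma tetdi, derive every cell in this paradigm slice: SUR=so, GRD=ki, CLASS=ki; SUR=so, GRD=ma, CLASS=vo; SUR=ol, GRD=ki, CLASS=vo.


cell SUR=so, GRD=ki, CLASS=ki:
underlying: ap-tetdi-liv-ur
1. f -> v, p -> b, t -> d / V _ V: no change
2. o -> e, u -> i / F C0 _: fires at position(s) 11: aptetdilivir
surface: aptetdilivir

cell SUR=so, GRD=ma, CLASS=vo:
underlying: ro-tetdi-lal-ur
1. f -> v, p -> b, t -> d / V _ V: fires at position(s) 3: rodetdilalur
2. o -> e, u -> i / F C0 _: no change
surface: rodetdilalur

cell SUR=ol, GRD=ki, CLASS=vo:
underlying: ro-tetdi-liv-mur
1. f -> v, p -> b, t -> d / V _ V: fires at position(s) 3: rodetdilivmur
2. o -> e, u -> i / F C0 _: fires at position(s) 12: rodetdilivmir
surface: rodetdilivmir


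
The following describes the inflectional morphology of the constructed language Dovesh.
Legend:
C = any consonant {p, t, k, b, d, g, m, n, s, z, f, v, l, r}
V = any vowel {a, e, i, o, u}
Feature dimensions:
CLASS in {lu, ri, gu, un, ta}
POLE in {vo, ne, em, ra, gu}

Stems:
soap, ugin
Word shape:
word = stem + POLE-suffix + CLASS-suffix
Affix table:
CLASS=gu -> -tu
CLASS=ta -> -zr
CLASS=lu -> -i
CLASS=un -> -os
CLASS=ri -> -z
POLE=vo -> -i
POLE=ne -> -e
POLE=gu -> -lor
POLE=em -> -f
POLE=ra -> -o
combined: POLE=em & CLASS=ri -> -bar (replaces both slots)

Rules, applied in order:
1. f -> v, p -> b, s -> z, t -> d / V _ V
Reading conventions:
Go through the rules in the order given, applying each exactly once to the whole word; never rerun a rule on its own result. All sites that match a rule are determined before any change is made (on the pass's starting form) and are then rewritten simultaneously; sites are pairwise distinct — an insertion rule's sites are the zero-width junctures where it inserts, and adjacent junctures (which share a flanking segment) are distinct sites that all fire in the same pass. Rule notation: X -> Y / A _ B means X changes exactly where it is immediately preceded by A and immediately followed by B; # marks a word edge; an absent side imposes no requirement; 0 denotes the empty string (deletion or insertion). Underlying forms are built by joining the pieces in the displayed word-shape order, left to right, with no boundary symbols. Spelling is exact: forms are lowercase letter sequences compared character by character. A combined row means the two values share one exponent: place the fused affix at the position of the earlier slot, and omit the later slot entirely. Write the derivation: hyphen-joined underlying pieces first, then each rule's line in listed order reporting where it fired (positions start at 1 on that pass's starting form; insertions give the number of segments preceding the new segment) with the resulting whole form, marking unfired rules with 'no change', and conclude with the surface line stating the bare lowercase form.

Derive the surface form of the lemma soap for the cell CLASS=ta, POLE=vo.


underlying: soap-i-zr
1. f -> v, p -> b, s -> z, t -> d / V _ V: fires at position(s) 4: soabizr
surface: soabizr


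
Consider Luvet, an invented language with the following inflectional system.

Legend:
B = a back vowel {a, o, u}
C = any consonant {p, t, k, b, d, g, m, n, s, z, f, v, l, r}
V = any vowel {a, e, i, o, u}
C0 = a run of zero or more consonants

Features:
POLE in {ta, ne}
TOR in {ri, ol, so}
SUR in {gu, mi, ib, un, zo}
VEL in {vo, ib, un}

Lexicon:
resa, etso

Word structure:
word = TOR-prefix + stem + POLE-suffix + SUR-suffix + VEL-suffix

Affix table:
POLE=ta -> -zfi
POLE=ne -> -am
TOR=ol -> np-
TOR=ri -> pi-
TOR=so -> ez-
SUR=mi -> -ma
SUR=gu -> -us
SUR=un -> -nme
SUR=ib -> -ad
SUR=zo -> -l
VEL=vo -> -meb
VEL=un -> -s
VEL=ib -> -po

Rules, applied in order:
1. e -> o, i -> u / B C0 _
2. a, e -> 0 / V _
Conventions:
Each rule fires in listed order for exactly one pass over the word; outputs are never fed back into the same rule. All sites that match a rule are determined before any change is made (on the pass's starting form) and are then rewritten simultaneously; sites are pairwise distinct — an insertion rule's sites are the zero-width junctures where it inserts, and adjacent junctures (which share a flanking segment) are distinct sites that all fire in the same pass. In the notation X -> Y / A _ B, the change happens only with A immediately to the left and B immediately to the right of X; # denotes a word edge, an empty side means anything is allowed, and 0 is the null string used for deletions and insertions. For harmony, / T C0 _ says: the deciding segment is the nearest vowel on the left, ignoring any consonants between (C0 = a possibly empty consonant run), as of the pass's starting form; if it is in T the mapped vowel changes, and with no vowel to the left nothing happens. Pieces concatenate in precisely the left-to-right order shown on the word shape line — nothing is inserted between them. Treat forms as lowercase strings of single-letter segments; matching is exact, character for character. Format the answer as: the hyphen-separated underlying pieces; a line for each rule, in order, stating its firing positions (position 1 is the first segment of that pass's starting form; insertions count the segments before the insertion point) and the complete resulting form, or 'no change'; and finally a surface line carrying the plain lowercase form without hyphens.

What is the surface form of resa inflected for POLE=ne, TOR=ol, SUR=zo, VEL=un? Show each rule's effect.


underlying: np-resa-am-l-s
1. e -> o, i -> u / B C0 _: no change
2. a, e -> 0 / V _: fires at position(s) 7: npresamls
surface: npresamls


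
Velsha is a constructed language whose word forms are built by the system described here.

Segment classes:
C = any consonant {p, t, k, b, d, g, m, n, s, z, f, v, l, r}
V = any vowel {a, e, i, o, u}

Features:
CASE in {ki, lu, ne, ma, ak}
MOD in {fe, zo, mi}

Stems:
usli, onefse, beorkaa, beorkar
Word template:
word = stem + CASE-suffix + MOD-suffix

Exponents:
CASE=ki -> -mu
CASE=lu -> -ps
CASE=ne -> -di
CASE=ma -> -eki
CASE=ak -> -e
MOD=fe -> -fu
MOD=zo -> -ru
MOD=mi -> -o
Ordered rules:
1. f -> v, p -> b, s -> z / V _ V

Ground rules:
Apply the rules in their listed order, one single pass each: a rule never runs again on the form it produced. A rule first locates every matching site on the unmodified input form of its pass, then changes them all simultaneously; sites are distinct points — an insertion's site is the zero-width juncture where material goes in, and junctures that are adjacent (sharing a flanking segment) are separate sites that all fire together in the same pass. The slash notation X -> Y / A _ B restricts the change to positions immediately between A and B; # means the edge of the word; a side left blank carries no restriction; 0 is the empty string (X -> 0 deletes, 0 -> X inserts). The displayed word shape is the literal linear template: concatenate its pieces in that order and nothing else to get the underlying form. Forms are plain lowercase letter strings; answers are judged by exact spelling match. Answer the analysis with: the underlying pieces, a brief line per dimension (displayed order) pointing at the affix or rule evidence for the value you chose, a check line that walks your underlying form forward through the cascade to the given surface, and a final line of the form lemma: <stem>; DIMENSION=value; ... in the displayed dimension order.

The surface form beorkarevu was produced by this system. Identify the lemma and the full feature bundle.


underlying: beorkar-e-fu
CASE=ak - signalled by the affix -e
MOD=fe - signalled by the affix -fu
check: beorkarefu -> beorkarevu
lemma: beorkar; CASE=ak; MOD=fe


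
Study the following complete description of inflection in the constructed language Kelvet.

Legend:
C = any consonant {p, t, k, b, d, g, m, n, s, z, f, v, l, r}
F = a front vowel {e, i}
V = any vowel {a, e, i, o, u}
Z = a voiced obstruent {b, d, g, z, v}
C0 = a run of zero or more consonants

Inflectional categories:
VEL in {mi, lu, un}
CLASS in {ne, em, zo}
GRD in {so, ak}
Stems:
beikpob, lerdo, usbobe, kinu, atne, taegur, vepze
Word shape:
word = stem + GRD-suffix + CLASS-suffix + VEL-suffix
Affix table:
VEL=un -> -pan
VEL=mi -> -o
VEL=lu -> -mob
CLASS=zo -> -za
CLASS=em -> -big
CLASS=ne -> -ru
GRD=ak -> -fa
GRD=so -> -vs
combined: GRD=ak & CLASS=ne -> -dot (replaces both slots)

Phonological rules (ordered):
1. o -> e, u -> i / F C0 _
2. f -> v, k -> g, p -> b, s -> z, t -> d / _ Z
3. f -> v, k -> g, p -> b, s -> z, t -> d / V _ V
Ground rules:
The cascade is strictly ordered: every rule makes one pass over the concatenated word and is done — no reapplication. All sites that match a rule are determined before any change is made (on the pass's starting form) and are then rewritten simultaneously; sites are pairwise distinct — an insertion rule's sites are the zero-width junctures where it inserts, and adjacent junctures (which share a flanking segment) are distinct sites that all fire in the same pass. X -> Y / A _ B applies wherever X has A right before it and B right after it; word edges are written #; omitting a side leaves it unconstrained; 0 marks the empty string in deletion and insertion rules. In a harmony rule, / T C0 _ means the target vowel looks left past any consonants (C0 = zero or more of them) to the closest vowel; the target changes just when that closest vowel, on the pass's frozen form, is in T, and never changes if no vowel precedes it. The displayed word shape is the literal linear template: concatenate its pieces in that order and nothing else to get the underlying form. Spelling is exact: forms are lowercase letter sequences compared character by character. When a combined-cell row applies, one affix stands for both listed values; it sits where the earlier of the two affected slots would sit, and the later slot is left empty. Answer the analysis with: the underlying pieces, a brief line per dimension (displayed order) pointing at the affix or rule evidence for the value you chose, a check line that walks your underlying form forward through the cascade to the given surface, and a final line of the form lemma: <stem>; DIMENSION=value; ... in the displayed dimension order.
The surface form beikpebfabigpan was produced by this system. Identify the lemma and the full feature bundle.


underlying: beikpob-fa-big-pan
VEL=un - signalled by the affix -pan
CLASS=em - signalled by the affix -big
GRD=ak - signalled by the affix -fa
check: beikpobfabigpan -> beikpebfabigpan -> beikpebfabigpan -> beikpebfabigpan
lemma: beikpob; VEL=un; CLASS=em; GRD=ak


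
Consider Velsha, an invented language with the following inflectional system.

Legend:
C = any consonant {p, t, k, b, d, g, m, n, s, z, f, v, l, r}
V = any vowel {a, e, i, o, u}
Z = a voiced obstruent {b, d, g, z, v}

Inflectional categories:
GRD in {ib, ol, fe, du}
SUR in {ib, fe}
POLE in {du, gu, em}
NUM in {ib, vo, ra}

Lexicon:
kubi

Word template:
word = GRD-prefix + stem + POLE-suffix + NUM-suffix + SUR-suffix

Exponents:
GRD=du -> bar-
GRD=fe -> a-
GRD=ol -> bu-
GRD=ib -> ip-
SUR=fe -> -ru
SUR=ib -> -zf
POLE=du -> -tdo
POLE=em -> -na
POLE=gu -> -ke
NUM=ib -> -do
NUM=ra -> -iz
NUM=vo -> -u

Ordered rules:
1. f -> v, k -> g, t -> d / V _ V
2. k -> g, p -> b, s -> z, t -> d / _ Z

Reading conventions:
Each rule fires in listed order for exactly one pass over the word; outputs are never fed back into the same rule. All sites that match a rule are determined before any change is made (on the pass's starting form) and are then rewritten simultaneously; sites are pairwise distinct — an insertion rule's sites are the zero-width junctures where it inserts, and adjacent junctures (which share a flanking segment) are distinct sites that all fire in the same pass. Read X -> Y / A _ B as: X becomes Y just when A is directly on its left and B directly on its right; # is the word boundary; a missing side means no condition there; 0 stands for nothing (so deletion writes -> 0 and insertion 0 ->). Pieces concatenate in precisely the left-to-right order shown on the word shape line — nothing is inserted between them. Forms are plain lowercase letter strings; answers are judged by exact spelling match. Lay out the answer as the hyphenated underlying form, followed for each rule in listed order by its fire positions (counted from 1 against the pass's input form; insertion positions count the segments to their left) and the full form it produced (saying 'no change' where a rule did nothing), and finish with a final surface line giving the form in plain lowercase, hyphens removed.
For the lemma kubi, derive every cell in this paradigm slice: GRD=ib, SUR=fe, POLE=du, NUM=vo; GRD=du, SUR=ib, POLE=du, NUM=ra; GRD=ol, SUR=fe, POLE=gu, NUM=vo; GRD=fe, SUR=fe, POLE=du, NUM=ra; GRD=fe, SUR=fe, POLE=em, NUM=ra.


cell GRD=ib, SUR=fe, POLE=du, NUM=vo:
underlying: ip-kubi-tdo-u-ru
1. f -> v, k -> g, t -> d / V _ V: no change
2. k -> g, p -> b, s -> z, t -> d / _ Z: fires at position(s) 7: ipkubiddouru
surface: ipkubiddouru

cell GRD=du, SUR=ib, POLE=du, NUM=ra:
underlying: bar-kubi-tdo-iz-zf
1. f -> v, k -> g, t -> d / V _ V: no change
2. k -> g, p -> b, s -> z, t -> d / _ Z: fires at position(s) 8: barkubiddoizzf
surface: barkubiddoizzf

cell GRD=ol, SUR=fe, POLE=gu, NUM=vo:
underlying: bu-kubi-ke-u-ru
1. f -> v, k -> g, t -> d / V _ V: fires at position(s) 3, 7: bugubigeuru
2. k -> g, p -> b, s -> z, t -> d / _ Z: no change
surface: bugubigeuru

cell GRD=fe, SUR=fe, POLE=du, NUM=ra:
underlying: a-kubi-tdo-iz-ru
1. f -> v, k -> g, t -> d / V _ V: fires at position(s) 2: agubitdoizru
2. k -> g, p -> b, s -> z, t -> d / _ Z: fires at position(s) 6: agubiddoizru
surface: agubiddoizru

cell GRD=fe, SUR=fe, POLE=em, NUM=ra:
underlying: a-kubi-na-iz-ru
1. f -> v, k -> g, t -> d / V _ V: fires at position(s) 2: agubinaizru
2. k -> g, p -> b, s -> z, t -> d / _ Z: no change
surface: agubinaizru


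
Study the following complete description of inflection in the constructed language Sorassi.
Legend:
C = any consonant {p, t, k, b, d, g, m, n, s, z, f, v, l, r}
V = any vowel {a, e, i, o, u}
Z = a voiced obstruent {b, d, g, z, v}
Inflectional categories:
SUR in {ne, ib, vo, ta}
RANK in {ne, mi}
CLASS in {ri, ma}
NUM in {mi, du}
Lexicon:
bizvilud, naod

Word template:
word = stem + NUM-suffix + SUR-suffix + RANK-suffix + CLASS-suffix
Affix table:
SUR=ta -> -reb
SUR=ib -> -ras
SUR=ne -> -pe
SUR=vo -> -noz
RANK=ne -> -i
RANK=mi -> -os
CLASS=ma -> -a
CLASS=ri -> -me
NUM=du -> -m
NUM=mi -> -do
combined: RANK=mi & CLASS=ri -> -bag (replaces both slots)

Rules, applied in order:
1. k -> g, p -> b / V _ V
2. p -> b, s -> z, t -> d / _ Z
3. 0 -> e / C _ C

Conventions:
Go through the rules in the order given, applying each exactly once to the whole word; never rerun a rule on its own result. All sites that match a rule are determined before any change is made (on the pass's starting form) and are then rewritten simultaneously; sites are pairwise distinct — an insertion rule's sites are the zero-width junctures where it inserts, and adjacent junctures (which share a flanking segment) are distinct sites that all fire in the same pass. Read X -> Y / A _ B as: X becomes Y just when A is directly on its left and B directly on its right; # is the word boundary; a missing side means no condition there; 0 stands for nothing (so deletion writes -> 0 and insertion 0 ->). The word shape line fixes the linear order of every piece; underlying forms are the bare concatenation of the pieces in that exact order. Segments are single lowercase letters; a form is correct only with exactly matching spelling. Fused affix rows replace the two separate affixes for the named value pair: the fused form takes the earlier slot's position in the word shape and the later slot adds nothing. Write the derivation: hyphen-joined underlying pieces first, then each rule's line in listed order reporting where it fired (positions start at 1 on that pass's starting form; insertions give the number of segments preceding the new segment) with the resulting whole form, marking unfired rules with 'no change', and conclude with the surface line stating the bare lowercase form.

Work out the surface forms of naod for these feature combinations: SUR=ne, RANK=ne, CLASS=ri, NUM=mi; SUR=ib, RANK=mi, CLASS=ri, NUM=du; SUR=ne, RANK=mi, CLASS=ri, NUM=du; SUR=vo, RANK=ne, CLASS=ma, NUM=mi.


cell SUR=ne, RANK=ne, CLASS=ri, NUM=mi:
underlying: naod-do-pe-i-me
1. k -> g, p -> b / V _ V: fires at position(s) 7: naoddobeime
2. p -> b, s -> z, t -> d / _ Z: no change
3. 0 -> e / C _ C: inserts after position(s) 4: naodedobeime
surface: naodedobeime

cell SUR=ib, RANK=mi, CLASS=ri, NUM=du:
underlying: naod-m-ras-bag
1. k -> g, p -> b / V _ V: no change
2. p -> b, s -> z, t -> d / _ Z: fires at position(s) 8: naodmrazbag
3. 0 -> e / C _ C: inserts after position(s) 4, 5, 8: naodemerazebag
surface: naodemerazebag

cell SUR=ne, RANK=mi, CLASS=ri, NUM=du:
underlying: naod-m-pe-bag
1. k -> g, p -> b / V _ V: no change
2. p -> b, s -> z, t -> d / _ Z: no change
3. 0 -> e / C _ C: inserts after position(s) 4, 5: naodemepebag
surface: naodemepebag

cell SUR=vo, RANK=ne, CLASS=ma, NUM=mi:
underlying: naod-do-noz-i-a
1. k -> g, p -> b / V _ V: no change
2. p -> b, s -> z, t -> d / _ Z: no change
3. 0 -> e / C _ C: inserts after position(s) 4: naodedonozia
surface: naodedonozia
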